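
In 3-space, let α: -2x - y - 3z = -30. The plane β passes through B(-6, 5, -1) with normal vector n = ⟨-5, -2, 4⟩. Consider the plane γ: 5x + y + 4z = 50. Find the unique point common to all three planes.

β: n·r = n·B gives -5x - 2y + 4z = 16.
Solving the 3×3 linear system -2x - y - 3z = -30, -5x - 2y + 4z = 16, 5x + y + 4z = 50 (e.g. by elimination or Cramer's rule, determinant = -31) gives (4, -2, 8).

(4, -2, 8)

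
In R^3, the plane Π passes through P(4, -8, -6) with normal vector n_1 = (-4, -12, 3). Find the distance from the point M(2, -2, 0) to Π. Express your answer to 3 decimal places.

Π: n_1·r = n_1·P gives -4x - 12y + 3z = 62.
n·M − d = (-4)·(2) + (-12)·(-2) + (3)·(0) − 62 = -46; |n| = √169.
Distance = |-46| / √169 = 46/√169 ≈ 3.538.

3.538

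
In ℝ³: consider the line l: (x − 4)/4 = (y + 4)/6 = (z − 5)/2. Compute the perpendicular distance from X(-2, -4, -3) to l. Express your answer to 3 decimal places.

l has direction (4, 6, 2) through (4, -4, 5).
Taking (4, -4, 5) on l with direction v = (4, 6, 2): w = X − (4, -4, 5) = (-6, 0, -8), and w × v = (48, -20, -36).
Distance = |w × v| / |v| = √4000 / √56 ≈ 8.452.

8.452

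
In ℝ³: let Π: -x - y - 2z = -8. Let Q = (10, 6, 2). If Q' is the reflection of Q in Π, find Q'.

λ = (n·Q − d)/|n|² = (-20 − (-8))/6 = -2.
Reflection = Q − 2λn = (10, 6, 2) − (-4)·(-1, -1, -2) = (6, 2, -6).

(6, 2, -6)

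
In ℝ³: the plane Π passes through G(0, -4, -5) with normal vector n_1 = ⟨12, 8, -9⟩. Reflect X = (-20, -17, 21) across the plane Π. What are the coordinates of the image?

Π: n_1·r = n_1·G gives 12x + 8y - 9z = 13.
λ = (n·X − d)/|n|² = (-565 − 13)/289 = -2.
Reflection = X − 2λn = (-20, -17, 21) − (-4)·(12, 8, -9) = (28, 15, -15).

(28, 15, -15)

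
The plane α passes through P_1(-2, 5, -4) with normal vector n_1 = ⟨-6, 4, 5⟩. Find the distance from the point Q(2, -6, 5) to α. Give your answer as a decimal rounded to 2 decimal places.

2.62

α: n_1·r = n_1·P_1 gives -6x + 4y + 5z = 12.
n·Q − d = (-6)·(2) + (4)·(-6) + (5)·(5) − 12 = -23; |n| = √77.
Distance = |-23| / √77 = 23/√77 ≈ 2.62.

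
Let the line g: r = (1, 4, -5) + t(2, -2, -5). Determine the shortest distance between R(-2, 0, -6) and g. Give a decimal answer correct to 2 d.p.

4.95

Taking (1, 4, -5) on g with direction v = (2, -2, -5): w = R − (1, 4, -5) = (-3, -4, -1), and w × v = (18, -17, 14).
Distance = |w × v| / |v| = √809 / √33 ≈ 4.95.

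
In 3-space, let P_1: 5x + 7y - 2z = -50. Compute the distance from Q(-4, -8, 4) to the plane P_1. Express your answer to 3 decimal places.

n·Q − d = (5)·(-4) + (7)·(-8) + (-2)·(4) − (-50) = -34; |n| = √78.
Distance = |-34| / √78 = 34/√78 ≈ 3.850.

3.850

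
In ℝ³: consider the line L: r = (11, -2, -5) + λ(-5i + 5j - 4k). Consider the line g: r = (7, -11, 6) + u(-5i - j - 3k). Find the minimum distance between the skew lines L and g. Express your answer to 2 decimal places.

Common perpendicular direction n = (-5, 5, -4) × (-5, -1, -3) = (-19, 5, 30).
With w = (7, -11, 6) − (11, -2, -5) = (-4, -9, 11), w · n = 361.
Distance = |w · n| / |n| = |361| / √1286 ≈ 10.07.

10.07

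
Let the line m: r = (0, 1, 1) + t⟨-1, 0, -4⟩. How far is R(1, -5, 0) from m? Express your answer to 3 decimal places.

6.121

Taking (0, 1, 1) on m with direction v = (-1, 0, -4): w = R − (0, 1, 1) = (1, -6, -1), and w × v = (24, 5, -6).
Distance = |w × v| / |v| = √637 / √17 ≈ 6.121.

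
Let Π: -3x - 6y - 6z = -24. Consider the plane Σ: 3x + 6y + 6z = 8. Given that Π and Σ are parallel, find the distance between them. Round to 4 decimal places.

1.7778

Rescale Σ by 1/(-1): -3x - 6y - 6z = -8. Then distance = |-24 − (-8)| / √81 ≈ 1.7778.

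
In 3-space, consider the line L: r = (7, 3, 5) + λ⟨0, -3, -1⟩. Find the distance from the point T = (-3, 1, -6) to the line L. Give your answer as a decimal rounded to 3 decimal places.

Taking (7, 3, 5) on L with direction v = (0, -3, -1): w = T − (7, 3, 5) = (-10, -2, -11), and w × v = (-31, -10, 30).
Distance = |w × v| / |v| = √1961 / √10 ≈ 14.004.

14.004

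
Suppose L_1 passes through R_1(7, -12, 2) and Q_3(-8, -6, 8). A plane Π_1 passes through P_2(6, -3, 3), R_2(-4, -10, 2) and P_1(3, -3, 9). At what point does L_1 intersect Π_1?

(-3, -8, 6)

A direction vector for L_1 is Q_3 − R_1 = (-15, 6, 6).
P_2R_2 = (-10, -7, -1), P_2P_1 = (-3, 0, 6); a normal to Π_1 is P_2R_2 × P_2P_1 = (-42, 63, -21).
Using P_2: Π_1 has equation -42x + 63y - 21z = -504.
Substitute r = (7, -12, 2) + t(-15, 6, 6) into the plane: -1092 + 882t = -504, so t = 2/3.
Intersection: (7, -12, 2) + (2/3)·(-15, 6, 6) = (-3, -8, 6).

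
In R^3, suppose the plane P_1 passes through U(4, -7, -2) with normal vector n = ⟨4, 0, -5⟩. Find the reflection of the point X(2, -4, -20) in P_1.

(-14, -4, 0)

P_1: n·r = n·U gives 4x - 5z = 26.
λ = (n·X − d)/|n|² = (108 − 26)/41 = 2.
Reflection = X − 2λn = (2, -4, -20) − 4·(4, 0, -5) = (-14, -4, 0).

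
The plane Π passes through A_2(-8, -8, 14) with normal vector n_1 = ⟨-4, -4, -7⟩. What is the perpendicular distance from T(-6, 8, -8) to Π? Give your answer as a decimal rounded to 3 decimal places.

Π: n_1·r = n_1·A_2 gives -4x - 4y - 7z = -34.
n·T − d = (-4)·(-6) + (-4)·(8) + (-7)·(-8) − (-34) = 82; |n| = √81.
Distance = |82| / √81 = 82/√81 ≈ 9.111.

9.111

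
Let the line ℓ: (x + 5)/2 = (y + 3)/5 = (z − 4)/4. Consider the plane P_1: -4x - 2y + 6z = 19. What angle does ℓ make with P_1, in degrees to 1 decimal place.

ℓ has direction (2, 5, 4) through (-5, -3, 4).
sin θ = |n·v| / (|n||v|) = |6| / (√56 · √45) = 0.11952.
θ ≈ 6.9°.

6.9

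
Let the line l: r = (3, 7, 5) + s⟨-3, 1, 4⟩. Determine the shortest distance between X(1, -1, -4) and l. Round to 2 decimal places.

Taking (3, 7, 5) on l with direction v = (-3, 1, 4): w = X − (3, 7, 5) = (-2, -8, -9), and w × v = (-23, 35, -26).
Distance = |w × v| / |v| = √2430 / √26 ≈ 9.67.

9.67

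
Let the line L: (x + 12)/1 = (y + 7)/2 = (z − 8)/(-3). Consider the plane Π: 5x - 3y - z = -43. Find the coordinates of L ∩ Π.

L has direction (1, 2, -3) through (-12, -7, 8).
Substitute r = (-12, -7, 8) + t(1, 2, -3) into the plane: -47 + 2t = -43, so t = 2.
Intersection: (-12, -7, 8) + 2·(1, 2, -3) = (-10, -3, 2).

(-10, -3, 2)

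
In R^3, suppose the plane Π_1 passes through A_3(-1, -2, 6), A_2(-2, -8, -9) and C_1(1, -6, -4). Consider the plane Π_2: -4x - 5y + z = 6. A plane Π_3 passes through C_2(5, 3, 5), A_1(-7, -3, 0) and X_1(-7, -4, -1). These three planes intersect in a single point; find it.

A_3A_2 = (-1, -6, -15), A_3C_1 = (2, -4, -10); a normal to Π_1 is A_3A_2 × A_3C_1 = (0, -40, 16).
Using A_3: Π_1 has equation -40y + 16z = 176.
C_2A_1 = (-12, -6, -5), C_2X_1 = (-12, -7, -6); a normal to Π_3 is C_2A_1 × C_2X_1 = (1, -12, 12).
Using C_2: Π_3 has equation x - 12y + 12z = 29.
Solving the 3×3 linear system -40y + 16z = 176, -4x - 5y + z = 6, x - 12y + 12z = 29 (e.g. by elimination or Cramer's rule, determinant = -1112) gives (5, -6, -4).

(5, -6, -4)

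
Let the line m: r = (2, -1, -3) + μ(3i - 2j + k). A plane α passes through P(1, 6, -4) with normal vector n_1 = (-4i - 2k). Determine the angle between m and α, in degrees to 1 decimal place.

56.8

α: n_1·r = n_1·P gives -4x - 2z = 4.
sin θ = |n·v| / (|n||v|) = |-14| / (√20 · √14) = 0.83666.
θ ≈ 56.8°.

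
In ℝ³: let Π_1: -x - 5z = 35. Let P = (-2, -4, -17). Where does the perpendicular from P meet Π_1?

(0, -4, -7)

Foot = P − λn with λ = (n·P − d)/|n|² = (87 − 35)/26 = 2.
Foot = (-2, -4, -17) − 2·(-1, 0, -5) = (0, -4, -7).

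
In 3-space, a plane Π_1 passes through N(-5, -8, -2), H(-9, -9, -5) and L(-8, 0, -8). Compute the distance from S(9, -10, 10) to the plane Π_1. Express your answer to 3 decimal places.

NH = (-4, -1, -3), NL = (-3, 8, -6); a normal to Π_1 is NH × NL = (30, -15, -35).
Using N: Π_1 has equation 30x - 15y - 35z = 40.
n·S − d = (30)·(9) + (-15)·(-10) + (-35)·(10) − 40 = 30; |n| = √2350.
Distance = |30| / √2350 = 30/√2350 ≈ 0.619.

0.619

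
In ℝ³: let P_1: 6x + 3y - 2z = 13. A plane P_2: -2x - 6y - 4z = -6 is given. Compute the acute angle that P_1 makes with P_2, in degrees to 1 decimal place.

cos θ = |n₁·n₂| / (|n₁||n₂|) = |-22| / (√49 · √56).
θ = arccos(0.41998) ≈ 65.2°.

65.2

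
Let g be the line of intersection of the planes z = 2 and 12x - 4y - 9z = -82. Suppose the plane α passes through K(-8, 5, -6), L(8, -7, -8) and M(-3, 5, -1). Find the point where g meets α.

Direction of g: (0, 0, 1) × (12, -4, -9) = (4, 12, 0).
A point on g: solving the two plane equations with x = -7 gives (-7, -5, 2).
KL = (16, -12, -2), KM = (5, 0, 5); a normal to α is KL × KM = (-60, -90, 60).
Using K: α has equation -60x - 90y + 60z = -330.
Substitute r = (-7, -5, 2) + t(4, 12, 0) into the plane: 990 + (-1320)t = -330, so t = 1.
Intersection: (-7, -5, 2) + 1·(4, 12, 0) = (-3, 7, 2).

(-3, 7, 2)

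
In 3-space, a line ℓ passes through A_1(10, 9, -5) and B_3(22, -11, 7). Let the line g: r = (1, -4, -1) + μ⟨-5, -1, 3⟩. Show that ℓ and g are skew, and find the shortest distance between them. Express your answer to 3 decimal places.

A direction vector for ℓ is B_3 − A_1 = (12, -20, 12).
Common perpendicular direction n = (12, -20, 12) × (-5, -1, 3) = (-48, -96, -112).
With w = (1, -4, -1) − (10, 9, -5) = (-9, -13, 4), w · n = 1232.
Since n ≠ 0 the lines are not parallel, and w · n = 1232 ≠ 0 so they do not intersect; hence they are skew.
Distance = |w · n| / |n| = |1232| / √24064 ≈ 7.942.

7.942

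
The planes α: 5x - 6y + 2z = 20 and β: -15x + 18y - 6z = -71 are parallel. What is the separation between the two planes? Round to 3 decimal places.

0.455

Rescale β by 1/(-3): 5x - 6y + 2z = 71/3. Then distance = |20 − (71/3)| / √65 ≈ 0.455.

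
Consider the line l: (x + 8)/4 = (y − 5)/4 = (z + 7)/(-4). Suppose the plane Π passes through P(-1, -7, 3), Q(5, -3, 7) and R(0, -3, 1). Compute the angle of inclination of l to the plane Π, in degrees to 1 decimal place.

27.4

l has direction (4, 4, -4) through (-8, 5, -7).
PQ = (6, 4, 4), PR = (1, 4, -2); a normal to Π is PQ × PR = (-24, 16, 20).
Using P: Π has equation -24x + 16y + 20z = -28.
sin θ = |n·v| / (|n||v|) = |-112| / (√1232 · √48) = 0.46057.
θ ≈ 27.4°.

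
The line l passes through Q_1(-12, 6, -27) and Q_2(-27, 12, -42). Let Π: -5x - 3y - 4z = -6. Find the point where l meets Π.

A direction vector for l is Q_2 − Q_1 = (-15, 6, -15).
Substitute r = (-12, 6, -27) + t(-15, 6, -15) into the plane: 150 + 117t = -6, so t = -4/3.
Intersection: (-12, 6, -27) + (-4/3)·(-15, 6, -15) = (8, -2, -7).

(8, -2, -7)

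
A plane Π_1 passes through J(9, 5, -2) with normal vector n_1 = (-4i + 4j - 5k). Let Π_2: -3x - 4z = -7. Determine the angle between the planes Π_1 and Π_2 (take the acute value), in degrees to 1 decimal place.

Π_1: n_1·r = n_1·J gives -4x + 4y - 5z = -6.
cos θ = |n₁·n₂| / (|n₁||n₂|) = |32| / (√57 · √25).
θ = arccos(0.84770) ≈ 32.0°.

32.0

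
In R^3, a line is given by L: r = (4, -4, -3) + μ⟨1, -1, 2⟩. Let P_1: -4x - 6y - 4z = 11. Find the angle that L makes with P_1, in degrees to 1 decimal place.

sin θ = |n·v| / (|n||v|) = |-6| / (√68 · √6) = 0.29704.
θ ≈ 17.3°.

17.3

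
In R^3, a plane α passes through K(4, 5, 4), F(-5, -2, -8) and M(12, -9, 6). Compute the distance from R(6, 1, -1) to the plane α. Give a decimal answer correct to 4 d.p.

3.5769

KF = (-9, -7, -12), KM = (8, -14, 2); a normal to α is KF × KM = (-182, -78, 182).
Using K: α has equation -182x - 78y + 182z = -390.
n·R − d = (-182)·(6) + (-78)·(1) + (182)·(-1) − (-390) = -962; |n| = √72332.
Distance = |-962| / √72332 = 962/√72332 ≈ 3.5769.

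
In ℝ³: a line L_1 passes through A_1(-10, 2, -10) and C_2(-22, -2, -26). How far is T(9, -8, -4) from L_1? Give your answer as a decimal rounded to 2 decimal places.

A direction vector for L_1 is C_2 − A_1 = (-12, -4, -16).
Taking (-10, 2, -10) on L_1 with direction v = (-12, -4, -16): w = T − (-10, 2, -10) = (19, -10, 6), and w × v = (184, 232, -196).
Distance = |w × v| / |v| = √126096 / √416 ≈ 17.41.

17.41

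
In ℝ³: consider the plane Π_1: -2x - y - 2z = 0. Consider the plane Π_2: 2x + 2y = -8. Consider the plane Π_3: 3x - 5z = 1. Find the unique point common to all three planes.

Solving the 3×3 linear system -2x - y - 2z = 0, 2x + 2y = -8, 3x - 5z = 1 (e.g. by elimination or Cramer's rule, determinant = 22) gives (2, -6, 1).

(2, -6, 1)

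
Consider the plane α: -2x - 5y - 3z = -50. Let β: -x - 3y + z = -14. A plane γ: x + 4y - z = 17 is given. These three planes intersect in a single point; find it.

Solving the 3×3 linear system -2x - 5y - 3z = -50, -x - 3y + z = -14, x + 4y - z = 17 (e.g. by elimination or Cramer's rule, determinant = 5) gives (10, 3, 5).

(10, 3, 5)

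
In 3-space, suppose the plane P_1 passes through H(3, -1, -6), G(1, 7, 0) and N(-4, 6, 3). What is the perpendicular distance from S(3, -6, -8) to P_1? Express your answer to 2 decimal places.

0.63

HG = (-2, 8, 6), HN = (-7, 7, 9); a normal to P_1 is HG × HN = (30, -24, 42).
Using H: P_1 has equation 30x - 24y + 42z = -138.
n·S − d = (30)·(3) + (-24)·(-6) + (42)·(-8) − (-138) = 36; |n| = √3240.
Distance = |36| / √3240 = 36/√3240 ≈ 0.63.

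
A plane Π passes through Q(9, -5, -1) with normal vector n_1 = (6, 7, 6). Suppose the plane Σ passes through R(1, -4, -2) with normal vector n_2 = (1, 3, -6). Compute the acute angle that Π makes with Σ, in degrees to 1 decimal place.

83.1

Π: n_1·r = n_1·Q gives 6x + 7y + 6z = 13.
Σ: n_2·r = n_2·R gives x + 3y - 6z = 1.
cos θ = |n₁·n₂| / (|n₁||n₂|) = |-9| / (√121 · √46).
θ = arccos(0.12063) ≈ 83.1°.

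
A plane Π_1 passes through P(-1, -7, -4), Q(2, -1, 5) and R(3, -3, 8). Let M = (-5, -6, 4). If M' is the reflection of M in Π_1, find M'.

(7, -6, 0)

PQ = (3, 6, 9), PR = (4, 4, 12); a normal to Π_1 is PQ × PR = (36, 0, -12).
Using P: Π_1 has equation 36x - 12z = 12.
λ = (n·M − d)/|n|² = (-228 − 12)/1440 = -1/6.
Reflection = M − 2λn = (-5, -6, 4) − (-1/3)·(36, 0, -12) = (7, -6, 0).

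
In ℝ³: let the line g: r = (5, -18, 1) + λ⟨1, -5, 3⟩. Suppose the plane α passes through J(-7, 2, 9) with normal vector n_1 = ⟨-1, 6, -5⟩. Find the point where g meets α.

(3, -8, -5)

α: n_1·r = n_1·J gives -x + 6y - 5z = -26.
Substitute r = (5, -18, 1) + t(1, -5, 3) into the plane: -118 + (-46)t = -26, so t = -2.
Intersection: (5, -18, 1) + (-2)·(1, -5, 3) = (3, -8, -5).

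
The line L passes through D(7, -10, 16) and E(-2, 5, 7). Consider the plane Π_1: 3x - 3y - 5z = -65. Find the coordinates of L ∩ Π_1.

A direction vector for L is E − D = (-9, 15, -9).
Substitute r = (7, -10, 16) + t(-9, 15, -9) into the plane: -29 + (-27)t = -65, so t = 4/3.
Intersection: (7, -10, 16) + (4/3)·(-9, 15, -9) = (-5, 10, 4).

(-5, 10, 4)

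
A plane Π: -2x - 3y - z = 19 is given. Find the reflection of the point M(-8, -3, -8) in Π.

λ = (n·M − d)/|n|² = (33 − 19)/14 = 1.
Reflection = M − 2λn = (-8, -3, -8) − 2·(-2, -3, -1) = (-4, 3, -6).

(-4, 3, -6)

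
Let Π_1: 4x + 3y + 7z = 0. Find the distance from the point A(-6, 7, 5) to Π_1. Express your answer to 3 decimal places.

3.720

n·A − d = (4)·(-6) + (3)·(7) + (7)·(5) − 0 = 32; |n| = √74.
Distance = |32| / √74 = 32/√74 ≈ 3.720.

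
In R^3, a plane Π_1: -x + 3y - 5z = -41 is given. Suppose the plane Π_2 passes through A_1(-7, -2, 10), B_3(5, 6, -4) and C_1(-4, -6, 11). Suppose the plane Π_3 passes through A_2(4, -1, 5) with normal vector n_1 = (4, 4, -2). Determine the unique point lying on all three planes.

A_1B_3 = (12, 8, -14), A_1C_1 = (3, -4, 1); a normal to Π_2 is A_1B_3 × A_1C_1 = (-48, -54, -72).
Using A_1: Π_2 has equation -48x - 54y - 72z = -276.
Π_3: n_1·r = n_1·A_2 gives 4x + 4y - 2z = 2.
Solving the 3×3 linear system -x + 3y - 5z = -41, -48x - 54y - 72z = -276, 4x + 4y - 2z = 2 (e.g. by elimination or Cramer's rule, determinant = -1668) gives (8, -6, 3).

(8, -6, 3)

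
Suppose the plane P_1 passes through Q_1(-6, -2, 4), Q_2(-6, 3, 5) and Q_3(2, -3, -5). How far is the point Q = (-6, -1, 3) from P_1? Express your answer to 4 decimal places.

Q_1Q_2 = (0, 5, 1), Q_1Q_3 = (8, -1, -9); a normal to P_1 is Q_1Q_2 × Q_1Q_3 = (-44, 8, -40).
Using Q_1: P_1 has equation -44x + 8y - 40z = 88.
n·Q − d = (-44)·(-6) + (8)·(-1) + (-40)·(3) − 88 = 48; |n| = √3600.
Distance = |48| / √3600 = 48/√3600 ≈ 0.8000.

0.8000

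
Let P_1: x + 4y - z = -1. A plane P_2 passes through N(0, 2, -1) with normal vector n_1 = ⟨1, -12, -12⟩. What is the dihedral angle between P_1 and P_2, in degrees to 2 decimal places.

P_2: n_1·r = n_1·N gives x - 12y - 12z = -12.
cos θ = |n₁·n₂| / (|n₁||n₂|) = |-35| / (√18 · √289).
θ = arccos(0.48527) ≈ 60.97°.

60.97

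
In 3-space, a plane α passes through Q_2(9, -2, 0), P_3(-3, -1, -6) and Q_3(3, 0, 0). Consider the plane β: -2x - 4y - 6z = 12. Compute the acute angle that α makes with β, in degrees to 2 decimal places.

Q_2P_3 = (-12, 1, -6), Q_2Q_3 = (-6, 2, 0); a normal to α is Q_2P_3 × Q_2Q_3 = (12, 36, -18).
Using Q_2: α has equation 12x + 36y - 18z = 36.
cos θ = |n₁·n₂| / (|n₁||n₂|) = |-60| / (√1764 · √56).
θ = arccos(0.19090) ≈ 78.99°.

78.99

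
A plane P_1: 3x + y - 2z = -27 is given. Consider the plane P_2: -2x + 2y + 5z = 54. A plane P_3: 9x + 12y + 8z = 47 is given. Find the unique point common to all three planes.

(-9, 8, 4)

Solving the 3×3 linear system 3x + y - 2z = -27, -2x + 2y + 5z = 54, 9x + 12y + 8z = 47 (e.g. by elimination or Cramer's rule, determinant = 13) gives (-9, 8, 4).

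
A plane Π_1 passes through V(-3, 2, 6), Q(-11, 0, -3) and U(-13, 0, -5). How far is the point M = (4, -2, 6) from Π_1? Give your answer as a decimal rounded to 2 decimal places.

VQ = (-8, -2, -9), VU = (-10, -2, -11); a normal to Π_1 is VQ × VU = (4, 2, -4).
Using V: Π_1 has equation 4x + 2y - 4z = -32.
n·M − d = (4)·(4) + (2)·(-2) + (-4)·(6) − (-32) = 20; |n| = √36.
Distance = |20| / √36 = 20/√36 ≈ 3.33.

3.33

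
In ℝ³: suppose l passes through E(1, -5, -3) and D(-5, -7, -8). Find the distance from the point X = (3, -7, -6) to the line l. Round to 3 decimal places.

A direction vector for l is D − E = (-6, -2, -5).
Taking (1, -5, -3) on l with direction v = (-6, -2, -5): w = X − (1, -5, -3) = (2, -2, -3), and w × v = (4, 28, -16).
Distance = |w × v| / |v| = √1056 / √65 ≈ 4.031.

4.031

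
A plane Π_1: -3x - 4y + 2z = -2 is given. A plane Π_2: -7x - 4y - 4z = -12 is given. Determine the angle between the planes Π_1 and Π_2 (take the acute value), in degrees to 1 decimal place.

53.2

cos θ = |n₁·n₂| / (|n₁||n₂|) = |29| / (√29 · √81).
θ = arccos(0.59835) ≈ 53.2°.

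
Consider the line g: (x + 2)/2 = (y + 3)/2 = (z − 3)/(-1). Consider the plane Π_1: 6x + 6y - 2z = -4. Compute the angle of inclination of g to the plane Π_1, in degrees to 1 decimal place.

g has direction (2, 2, -1) through (-2, -3, 3).
sin θ = |n·v| / (|n||v|) = |26| / (√76 · √9) = 0.99413.
θ ≈ 83.8°.

83.8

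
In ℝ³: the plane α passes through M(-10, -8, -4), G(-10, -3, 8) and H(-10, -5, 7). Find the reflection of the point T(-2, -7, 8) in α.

(-18, -7, 8)

MG = (0, 5, 12), MH = (0, 3, 11); a normal to α is MG × MH = (19, 0, 0).
Using M: α has equation 19x = -190.
λ = (n·T − d)/|n|² = (-38 − (-190))/361 = 8/19.
Reflection = T − 2λn = (-2, -7, 8) − (16/19)·(19, 0, 0) = (-18, -7, 8).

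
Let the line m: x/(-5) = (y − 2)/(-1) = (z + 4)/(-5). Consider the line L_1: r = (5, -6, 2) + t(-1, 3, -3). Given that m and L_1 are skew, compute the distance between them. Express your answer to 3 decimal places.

2.838

m has direction (-5, -1, -5) through (0, 2, -4).
Common perpendicular direction n = (-5, -1, -5) × (-1, 3, -3) = (18, -10, -16).
With w = (5, -6, 2) − (0, 2, -4) = (5, -8, 6), w · n = 74.
Distance = |w · n| / |n| = |74| / √680 ≈ 2.838.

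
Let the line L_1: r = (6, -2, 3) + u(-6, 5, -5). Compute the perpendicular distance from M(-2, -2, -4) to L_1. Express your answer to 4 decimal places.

Taking (6, -2, 3) on L_1 with direction v = (-6, 5, -5): w = M − (6, -2, 3) = (-8, 0, -7), and w × v = (35, 2, -40).
Distance = |w × v| / |v| = √2829 / √86 ≈ 5.7354.

5.7354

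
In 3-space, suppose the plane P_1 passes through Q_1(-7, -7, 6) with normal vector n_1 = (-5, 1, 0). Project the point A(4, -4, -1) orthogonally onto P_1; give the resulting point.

P_1: n_1·r = n_1·Q_1 gives -5x + y = 28.
Foot = A − λn with λ = (n·A − d)/|n|² = (-24 − 28)/26 = -2.
Foot = (4, -4, -1) − (-2)·(-5, 1, 0) = (-6, -2, -1).

(-6, -2, -1)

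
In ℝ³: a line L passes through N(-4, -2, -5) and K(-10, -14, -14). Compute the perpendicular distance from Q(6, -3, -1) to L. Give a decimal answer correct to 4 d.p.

9.4850

A direction vector for L is K − N = (-6, -12, -9).
Taking (-4, -2, -5) on L with direction v = (-6, -12, -9): w = Q − (-4, -2, -5) = (10, -1, 4), and w × v = (57, 66, -126).
Distance = |w × v| / |v| = √23481 / √261 ≈ 9.4850.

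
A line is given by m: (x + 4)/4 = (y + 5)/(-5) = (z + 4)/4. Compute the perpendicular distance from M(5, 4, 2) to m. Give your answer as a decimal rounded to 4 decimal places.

13.9303

m has direction (4, -5, 4) through (-4, -5, -4).
Taking (-4, -5, -4) on m with direction v = (4, -5, 4): w = M − (-4, -5, -4) = (9, 9, 6), and w × v = (66, -12, -81).
Distance = |w × v| / |v| = √11061 / √57 ≈ 13.9303.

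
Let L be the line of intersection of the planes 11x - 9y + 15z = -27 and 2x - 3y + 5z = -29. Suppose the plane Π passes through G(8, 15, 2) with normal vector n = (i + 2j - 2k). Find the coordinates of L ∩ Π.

(12, 1, -10)

Direction of L: (11, -9, 15) × (2, -3, 5) = (0, -25, -15).
A point on L: solving the two plane equations with y = -14 gives (12, -14, -19).
Π: n·r = n·G gives x + 2y - 2z = 34.
Substitute r = (12, -14, -19) + t(0, -25, -15) into the plane: 22 + (-20)t = 34, so t = -3/5.
Intersection: (12, -14, -19) + (-3/5)·(0, -25, -15) = (12, 1, -10).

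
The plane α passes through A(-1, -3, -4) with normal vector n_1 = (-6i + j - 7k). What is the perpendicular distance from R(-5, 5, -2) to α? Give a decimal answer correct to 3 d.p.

α: n_1·r = n_1·A gives -6x + y - 7z = 31.
n·R − d = (-6)·(-5) + (1)·(5) + (-7)·(-2) − 31 = 18; |n| = √86.
Distance = |18| / √86 = 18/√86 ≈ 1.941.

1.941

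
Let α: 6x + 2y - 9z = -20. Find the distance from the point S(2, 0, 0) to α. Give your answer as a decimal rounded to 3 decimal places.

n·S − d = (6)·(2) + (2)·(0) + (-9)·(0) − (-20) = 32; |n| = √121.
Distance = |32| / √121 = 32/√121 ≈ 2.909.

2.909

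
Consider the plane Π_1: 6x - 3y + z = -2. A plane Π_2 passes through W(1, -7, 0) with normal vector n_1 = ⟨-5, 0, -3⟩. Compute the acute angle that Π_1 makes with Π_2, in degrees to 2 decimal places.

Π_2: n_1·r = n_1·W gives -5x - 3z = -5.
cos θ = |n₁·n₂| / (|n₁||n₂|) = |-33| / (√46 · √34).
θ = arccos(0.83444) ≈ 33.44°.

33.44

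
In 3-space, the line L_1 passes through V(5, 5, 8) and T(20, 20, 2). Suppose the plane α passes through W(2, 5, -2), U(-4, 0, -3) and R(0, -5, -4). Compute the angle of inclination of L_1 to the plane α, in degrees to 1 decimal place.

A direction vector for L_1 is T − V = (15, 15, -6).
WU = (-6, -5, -1), WR = (-2, -10, -2); a normal to α is WU × WR = (0, -10, 50).
Using W: α has equation -10y + 50z = -150.
sin θ = |n·v| / (|n||v|) = |-450| / (√2600 · √486) = 0.40032.
θ ≈ 23.6°.

23.6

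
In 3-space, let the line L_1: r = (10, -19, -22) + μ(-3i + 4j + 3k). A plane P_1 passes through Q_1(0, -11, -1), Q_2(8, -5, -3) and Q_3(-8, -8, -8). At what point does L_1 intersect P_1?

(-2, -3, -10)

Q_1Q_2 = (8, 6, -2), Q_1Q_3 = (-8, 3, -7); a normal to P_1 is Q_1Q_2 × Q_1Q_3 = (-36, 72, 72).
Using Q_1: P_1 has equation -36x + 72y + 72z = -864.
Substitute r = (10, -19, -22) + t(-3, 4, 3) into the plane: -3312 + 612t = -864, so t = 4.
Intersection: (10, -19, -22) + 4·(-3, 4, 3) = (-2, -3, -10).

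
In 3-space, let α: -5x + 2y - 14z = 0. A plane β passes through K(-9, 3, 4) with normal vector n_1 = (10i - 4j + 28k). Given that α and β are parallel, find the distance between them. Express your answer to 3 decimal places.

0.333

β: n_1·r = n_1·K gives 10x - 4y + 28z = 10.
Rescale β by 1/(-2): -5x + 2y - 14z = -5. Then distance = |0 − (-5)| / √225 ≈ 0.333.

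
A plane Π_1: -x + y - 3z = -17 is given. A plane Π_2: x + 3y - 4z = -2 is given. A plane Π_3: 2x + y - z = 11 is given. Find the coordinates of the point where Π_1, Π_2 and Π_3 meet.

Solving the 3×3 linear system -x + y - 3z = -17, x + 3y - 4z = -2, 2x + y - z = 11 (e.g. by elimination or Cramer's rule, determinant = 7) gives (6, 4, 5).

(6, 4, 5)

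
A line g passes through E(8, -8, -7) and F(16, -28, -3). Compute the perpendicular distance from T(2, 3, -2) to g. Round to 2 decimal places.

7.34

A direction vector for g is F − E = (8, -20, 4).
Taking (8, -8, -7) on g with direction v = (8, -20, 4): w = T − (8, -8, -7) = (-6, 11, 5), and w × v = (144, 64, 32).
Distance = |w × v| / |v| = √25856 / √480 ≈ 7.34.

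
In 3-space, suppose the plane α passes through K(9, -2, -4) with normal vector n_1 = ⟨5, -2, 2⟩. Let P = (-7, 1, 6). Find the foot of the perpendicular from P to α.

(3, -3, 10)

α: n_1·r = n_1·K gives 5x - 2y + 2z = 41.
Foot = P − λn with λ = (n·P − d)/|n|² = (-25 − 41)/33 = -2.
Foot = (-7, 1, 6) − (-2)·(5, -2, 2) = (3, -3, 10).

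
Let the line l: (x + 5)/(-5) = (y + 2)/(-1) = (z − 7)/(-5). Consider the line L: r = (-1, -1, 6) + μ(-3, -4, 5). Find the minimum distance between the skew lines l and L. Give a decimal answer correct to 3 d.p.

1.536

l has direction (-5, -1, -5) through (-5, -2, 7).
Common perpendicular direction n = (-5, -1, -5) × (-3, -4, 5) = (-25, 40, 17).
With w = (-1, -1, 6) − (-5, -2, 7) = (4, 1, -1), w · n = -77.
Distance = |w · n| / |n| = |-77| / √2514 ≈ 1.536.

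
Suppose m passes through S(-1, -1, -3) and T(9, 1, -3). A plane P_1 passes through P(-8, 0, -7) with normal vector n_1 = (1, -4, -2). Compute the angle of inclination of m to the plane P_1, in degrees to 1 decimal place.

A direction vector for m is T − S = (10, 2, 0).
P_1: n_1·r = n_1·P gives x - 4y - 2z = 6.
sin θ = |n·v| / (|n||v|) = |2| / (√21 · √104) = 0.04280.
θ ≈ 2.5°.

2.5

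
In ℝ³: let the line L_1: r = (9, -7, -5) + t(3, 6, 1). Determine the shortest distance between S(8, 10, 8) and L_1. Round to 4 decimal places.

13.6493

Taking (9, -7, -5) on L_1 with direction v = (3, 6, 1): w = S − (9, -7, -5) = (-1, 17, 13), and w × v = (-61, 40, -57).
Distance = |w × v| / |v| = √8570 / √46 ≈ 13.6493.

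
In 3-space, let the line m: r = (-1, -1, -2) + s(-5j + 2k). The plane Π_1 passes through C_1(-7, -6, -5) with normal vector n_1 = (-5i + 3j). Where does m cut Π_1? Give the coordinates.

(-1, 4, -4)

Π_1: n_1·r = n_1·C_1 gives -5x + 3y = 17.
Substitute r = (-1, -1, -2) + t(0, -5, 2) into the plane: 2 + (-15)t = 17, so t = -1.
Intersection: (-1, -1, -2) + (-1)·(0, -5, 2) = (-1, 4, -4).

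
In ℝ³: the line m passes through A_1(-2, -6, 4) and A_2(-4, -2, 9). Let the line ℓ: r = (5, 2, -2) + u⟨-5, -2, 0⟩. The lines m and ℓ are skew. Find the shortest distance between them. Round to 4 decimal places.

A direction vector for m is A_2 − A_1 = (-2, 4, 5).
Common perpendicular direction n = (-2, 4, 5) × (-5, -2, 0) = (10, -25, 24).
With w = (5, 2, -2) − (-2, -6, 4) = (7, 8, -6), w · n = -274.
Distance = |w · n| / |n| = |-274| / √1301 ≈ 7.5965.

7.5965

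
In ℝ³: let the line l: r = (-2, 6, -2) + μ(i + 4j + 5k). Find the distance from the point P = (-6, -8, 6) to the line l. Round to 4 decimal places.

Taking (-2, 6, -2) on l with direction v = (1, 4, 5): w = P − (-2, 6, -2) = (-4, -14, 8), and w × v = (-102, 28, -2).
Distance = |w × v| / |v| = √11192 / √42 ≈ 16.3241.

16.3241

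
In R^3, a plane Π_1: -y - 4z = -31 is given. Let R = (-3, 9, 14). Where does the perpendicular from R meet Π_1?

(-3, 7, 6)

Foot = R − λn with λ = (n·R − d)/|n|² = (-65 − (-31))/17 = -2.
Foot = (-3, 9, 14) − (-2)·(0, -1, -4) = (-3, 7, 6).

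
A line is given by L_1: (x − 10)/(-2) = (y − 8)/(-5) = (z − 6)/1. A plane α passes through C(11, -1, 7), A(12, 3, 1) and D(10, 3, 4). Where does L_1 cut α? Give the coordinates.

(8, 3, 7)

L_1 has direction (-2, -5, 1) through (10, 8, 6).
CA = (1, 4, -6), CD = (-1, 4, -3); a normal to α is CA × CD = (12, 9, 8).
Using C: α has equation 12x + 9y + 8z = 179.
Substitute r = (10, 8, 6) + t(-2, -5, 1) into the plane: 240 + (-61)t = 179, so t = 1.
Intersection: (10, 8, 6) + 1·(-2, -5, 1) = (8, 3, 7).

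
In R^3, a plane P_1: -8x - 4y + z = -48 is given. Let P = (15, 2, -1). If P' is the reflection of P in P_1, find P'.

λ = (n·P − d)/|n|² = (-129 − (-48))/81 = -1.
Reflection = P − 2λn = (15, 2, -1) − (-2)·(-8, -4, 1) = (-1, -6, 1).

(-1, -6, 1)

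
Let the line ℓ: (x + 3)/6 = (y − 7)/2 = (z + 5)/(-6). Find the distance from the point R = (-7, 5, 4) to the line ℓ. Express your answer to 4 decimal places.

ℓ has direction (6, 2, -6) through (-3, 7, -5).
Taking (-3, 7, -5) on ℓ with direction v = (6, 2, -6): w = R − (-3, 7, -5) = (-4, -2, 9), and w × v = (-6, 30, 4).
Distance = |w × v| / |v| = √952 / √76 ≈ 3.5393.

3.5393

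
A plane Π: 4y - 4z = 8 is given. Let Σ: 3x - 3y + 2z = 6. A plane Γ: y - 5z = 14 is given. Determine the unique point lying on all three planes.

(3, -1, -3)

Solving the 3×3 linear system 4y - 4z = 8, 3x - 3y + 2z = 6, y - 5z = 14 (e.g. by elimination or Cramer's rule, determinant = 48) gives (3, -1, -3).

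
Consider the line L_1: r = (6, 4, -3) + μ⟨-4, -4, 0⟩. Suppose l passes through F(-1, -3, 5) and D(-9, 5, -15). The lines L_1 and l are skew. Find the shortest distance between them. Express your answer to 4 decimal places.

3.9389

A direction vector for l is D − F = (-8, 8, -20).
Common perpendicular direction n = (-4, -4, 0) × (-8, 8, -20) = (80, -80, -64).
With w = (-1, -3, 5) − (6, 4, -3) = (-7, -7, 8), w · n = -512.
Distance = |w · n| / |n| = |-512| / √16896 ≈ 3.9389.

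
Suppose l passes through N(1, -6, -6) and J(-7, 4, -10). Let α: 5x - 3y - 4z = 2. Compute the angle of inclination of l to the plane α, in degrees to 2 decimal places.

A direction vector for l is J − N = (-8, 10, -4).
sin θ = |n·v| / (|n||v|) = |-54| / (√50 · √180) = 0.56921.
θ ≈ 34.70°.

34.70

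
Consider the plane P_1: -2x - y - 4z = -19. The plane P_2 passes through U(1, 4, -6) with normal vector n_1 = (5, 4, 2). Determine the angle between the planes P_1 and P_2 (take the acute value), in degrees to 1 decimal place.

44.3

P_2: n_1·r = n_1·U gives 5x + 4y + 2z = 9.
cos θ = |n₁·n₂| / (|n₁||n₂|) = |-22| / (√21 · √45).
θ = arccos(0.71566) ≈ 44.3°.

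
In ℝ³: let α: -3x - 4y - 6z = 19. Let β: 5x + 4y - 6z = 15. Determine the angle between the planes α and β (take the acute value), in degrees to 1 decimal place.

85.8

cos θ = |n₁·n₂| / (|n₁||n₂|) = |5| / (√61 · √77).
θ = arccos(0.07296) ≈ 85.8°.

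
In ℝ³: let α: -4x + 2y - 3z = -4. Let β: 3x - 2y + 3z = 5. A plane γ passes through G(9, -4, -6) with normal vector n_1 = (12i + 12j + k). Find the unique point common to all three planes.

γ: n_1·r = n_1·G gives 12x + 12y + z = 54.
Solving the 3×3 linear system -4x + 2y - 3z = -4, 3x - 2y + 3z = 5, 12x + 12y + z = 54 (e.g. by elimination or Cramer's rule, determinant = 38) gives (-1, 5, 6).

(-1, 5, 6)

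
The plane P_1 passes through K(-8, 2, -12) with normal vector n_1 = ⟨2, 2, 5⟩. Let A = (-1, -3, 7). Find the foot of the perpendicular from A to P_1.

P_1: n_1·r = n_1·K gives 2x + 2y + 5z = -72.
Foot = A − λn with λ = (n·A − d)/|n|² = (27 − (-72))/33 = 3.
Foot = (-1, -3, 7) − 3·(2, 2, 5) = (-7, -9, -8).

(-7, -9, -8)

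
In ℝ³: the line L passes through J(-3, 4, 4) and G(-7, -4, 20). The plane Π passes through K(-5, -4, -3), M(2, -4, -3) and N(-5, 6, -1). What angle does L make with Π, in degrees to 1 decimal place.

70.3

A direction vector for L is G − J = (-4, -8, 16).
KM = (7, 0, 0), KN = (0, 10, 2); a normal to Π is KM × KN = (0, -14, 70).
Using K: Π has equation -14y + 70z = -154.
sin θ = |n·v| / (|n||v|) = |1232| / (√5096 · √336) = 0.94151.
θ ≈ 70.3°.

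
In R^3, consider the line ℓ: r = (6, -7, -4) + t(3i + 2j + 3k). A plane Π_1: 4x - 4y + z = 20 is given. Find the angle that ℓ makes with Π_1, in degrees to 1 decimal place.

15.1

sin θ = |n·v| / (|n||v|) = |7| / (√33 · √22) = 0.25979.
θ ≈ 15.1°.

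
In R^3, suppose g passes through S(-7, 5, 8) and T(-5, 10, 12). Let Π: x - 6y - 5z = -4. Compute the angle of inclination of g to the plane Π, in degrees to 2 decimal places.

65.33

A direction vector for g is T − S = (2, 5, 4).
sin θ = |n·v| / (|n||v|) = |-48| / (√62 · √45) = 0.90874.
θ ≈ 65.33°.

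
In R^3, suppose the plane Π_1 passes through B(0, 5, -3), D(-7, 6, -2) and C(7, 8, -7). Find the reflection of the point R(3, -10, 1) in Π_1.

BD = (-7, 1, 1), BC = (7, 3, -4); a normal to Π_1 is BD × BC = (-7, -21, -28).
Using B: Π_1 has equation -7x - 21y - 28z = -21.
λ = (n·R − d)/|n|² = (161 − (-21))/1274 = 1/7.
Reflection = R − 2λn = (3, -10, 1) − (2/7)·(-7, -21, -28) = (5, -4, 9).

(5, -4, 9)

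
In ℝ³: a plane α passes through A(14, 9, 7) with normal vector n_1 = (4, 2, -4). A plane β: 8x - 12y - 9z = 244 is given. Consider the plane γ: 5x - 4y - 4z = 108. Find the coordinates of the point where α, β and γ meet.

(8, -9, -8)

α: n_1·r = n_1·A gives 4x + 2y - 4z = 46.
Solving the 3×3 linear system 4x + 2y - 4z = 46, 8x - 12y - 9z = 244, 5x - 4y - 4z = 108 (e.g. by elimination or Cramer's rule, determinant = -90) gives (8, -9, -8).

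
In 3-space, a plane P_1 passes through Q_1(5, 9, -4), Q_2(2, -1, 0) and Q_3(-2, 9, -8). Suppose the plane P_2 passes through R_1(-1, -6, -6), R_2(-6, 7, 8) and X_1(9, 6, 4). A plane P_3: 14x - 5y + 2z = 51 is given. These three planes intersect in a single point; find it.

Q_1Q_2 = (-3, -10, 4), Q_1Q_3 = (-7, 0, -4); a normal to P_1 is Q_1Q_2 × Q_1Q_3 = (40, -40, -70).
Using Q_1: P_1 has equation 40x - 40y - 70z = 120.
R_1R_2 = (-5, 13, 14), R_1X_1 = (10, 12, 10); a normal to P_2 is R_1R_2 × R_1X_1 = (-38, 190, -190).
Using R_1: P_2 has equation -38x + 190y - 190z = 38.
Solving the 3×3 linear system 40x - 40y - 70z = 120, -38x + 190y - 190z = 38, 14x - 5y + 2z = 51 (e.g. by elimination or Cramer's rule, determinant = 253460) gives (4, 1, 0).

(4, 1, 0)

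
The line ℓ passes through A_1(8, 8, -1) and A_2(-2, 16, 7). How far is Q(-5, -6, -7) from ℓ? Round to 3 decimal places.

A direction vector for ℓ is A_2 − A_1 = (-10, 8, 8).
Taking (8, 8, -1) on ℓ with direction v = (-10, 8, 8): w = Q − (8, 8, -1) = (-13, -14, -6), and w × v = (-64, 164, -244).
Distance = |w × v| / |v| = √90528 / √228 ≈ 19.926.

19.926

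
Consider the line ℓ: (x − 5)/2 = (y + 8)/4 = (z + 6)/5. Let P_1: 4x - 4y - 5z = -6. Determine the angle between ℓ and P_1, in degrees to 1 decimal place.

ℓ has direction (2, 4, 5) through (5, -8, -6).
sin θ = |n·v| / (|n||v|) = |-33| / (√57 · √45) = 0.65158.
θ ≈ 40.7°.

40.7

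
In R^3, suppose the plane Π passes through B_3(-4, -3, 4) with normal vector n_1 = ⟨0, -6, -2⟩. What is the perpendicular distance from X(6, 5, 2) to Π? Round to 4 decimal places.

6.9570

Π: n_1·r = n_1·B_3 gives -6y - 2z = 10.
n·X − d = (0)·(6) + (-6)·(5) + (-2)·(2) − 10 = -44; |n| = √40.
Distance = |-44| / √40 = 44/√40 ≈ 6.9570.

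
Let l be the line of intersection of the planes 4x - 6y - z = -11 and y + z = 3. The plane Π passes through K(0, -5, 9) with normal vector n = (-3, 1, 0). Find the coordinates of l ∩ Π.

(3, 4, -1)

Direction of l: (4, -6, -1) × (0, 1, 1) = (-5, -4, 4).
A point on l: solving the two plane equations with x = 23 gives (23, 20, -17).
Π: n·r = n·K gives -3x + y = -5.
Substitute r = (23, 20, -17) + t(-5, -4, 4) into the plane: -49 + 11t = -5, so t = 4.
Intersection: (23, 20, -17) + 4·(-5, -4, 4) = (3, 4, -1).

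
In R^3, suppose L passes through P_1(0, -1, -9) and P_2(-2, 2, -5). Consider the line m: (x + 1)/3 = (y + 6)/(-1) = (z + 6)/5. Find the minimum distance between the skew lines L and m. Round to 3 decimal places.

5.017

A direction vector for L is P_2 − P_1 = (-2, 3, 4).
m has direction (3, -1, 5) through (-1, -6, -6).
Common perpendicular direction n = (-2, 3, 4) × (3, -1, 5) = (19, 22, -7).
With w = (-1, -6, -6) − (0, -1, -9) = (-1, -5, 3), w · n = -150.
Distance = |w · n| / |n| = |-150| / √894 ≈ 5.017.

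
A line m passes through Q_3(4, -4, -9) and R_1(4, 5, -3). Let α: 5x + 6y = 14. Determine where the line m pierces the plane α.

A direction vector for m is R_1 − Q_3 = (0, 9, 6).
Substitute r = (4, -4, -9) + t(0, 9, 6) into the plane: -4 + 54t = 14, so t = 1/3.
Intersection: (4, -4, -9) + (1/3)·(0, 9, 6) = (4, -1, -7).

(4, -1, -7)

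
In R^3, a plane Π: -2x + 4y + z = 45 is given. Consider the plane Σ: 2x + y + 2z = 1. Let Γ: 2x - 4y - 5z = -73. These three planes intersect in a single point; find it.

(-9, 5, 7)

Solving the 3×3 linear system -2x + 4y + z = 45, 2x + y + 2z = 1, 2x - 4y - 5z = -73 (e.g. by elimination or Cramer's rule, determinant = 40) gives (-9, 5, 7).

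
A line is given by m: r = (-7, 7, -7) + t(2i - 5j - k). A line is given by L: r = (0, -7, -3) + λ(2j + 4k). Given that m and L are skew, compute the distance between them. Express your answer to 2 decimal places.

0.10

Common perpendicular direction n = (2, -5, -1) × (0, 2, 4) = (-18, -8, 4).
With w = (0, -7, -3) − (-7, 7, -7) = (7, -14, 4), w · n = 2.
Distance = |w · n| / |n| = |2| / √404 ≈ 0.10.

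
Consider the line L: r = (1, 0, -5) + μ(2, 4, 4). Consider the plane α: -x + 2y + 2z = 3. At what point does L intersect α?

(3, 4, -1)

Substitute r = (1, 0, -5) + t(2, 4, 4) into the plane: -11 + 14t = 3, so t = 1.
Intersection: (1, 0, -5) + 1·(2, 4, 4) = (3, 4, -1).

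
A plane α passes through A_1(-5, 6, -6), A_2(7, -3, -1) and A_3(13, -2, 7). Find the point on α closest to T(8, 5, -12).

(1, -1, -6)

A_1A_2 = (12, -9, 5), A_1A_3 = (18, -8, 13); a normal to α is A_1A_2 × A_1A_3 = (-77, -66, 66).
Using A_1: α has equation -77x - 66y + 66z = -407.
Foot = T − λn with λ = (n·T − d)/|n|² = (-1738 − (-407))/14641 = -1/11.
Foot = (8, 5, -12) − (-1/11)·(-77, -66, 66) = (1, -1, -6).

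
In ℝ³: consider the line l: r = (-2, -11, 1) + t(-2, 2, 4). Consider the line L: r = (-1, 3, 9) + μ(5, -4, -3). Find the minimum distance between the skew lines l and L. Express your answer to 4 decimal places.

Common perpendicular direction n = (-2, 2, 4) × (5, -4, -3) = (10, 14, -2).
With w = (-1, 3, 9) − (-2, -11, 1) = (1, 14, 8), w · n = 190.
Distance = |w · n| / |n| = |190| / √300 ≈ 10.9697.

10.9697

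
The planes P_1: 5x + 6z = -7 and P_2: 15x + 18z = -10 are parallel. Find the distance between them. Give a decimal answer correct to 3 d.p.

0.469

Rescale P_2 by 1/3: 5x + 6z = -10/3. Then distance = |-7 − (-10/3)| / √61 ≈ 0.469.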